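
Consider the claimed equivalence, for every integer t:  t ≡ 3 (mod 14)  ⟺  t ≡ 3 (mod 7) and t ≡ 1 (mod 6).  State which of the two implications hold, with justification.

(→) This fails: t = 17 gives 17 ≡ 3 (mod 14) but 17 ≡ 5 (mod 6), so the conjunction on the right does not hold.

(←) Conversely, if t ≡ 3 (mod 7) and t ≡ 1 (mod 6), then by the Chinese remainder theorem t ≡ 31 (mod 42). Since 31 ≡ 3 (mod 14) and 14 ∣ 42, we get t ≡ 3 (mod 14).

Only the reverse direction holds.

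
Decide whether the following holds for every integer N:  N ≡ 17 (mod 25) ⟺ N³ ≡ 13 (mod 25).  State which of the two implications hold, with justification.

Equivalent; both directions hold.

(←) Suppose N³ ≡ 13 (mod 25). The only residue r in {0, …, 24} with r³ ≡ 13 (mod 25) is r = 17, so N ≡ 17 (mod 25).

(→) Suppose N ≡ 17 (mod 25). Write N = 25j + 17. Then (25j + 17)³ = 15625j³ + 31875j² + 21675j + 4913 = 25(625j³ + 1275j² + 867j + 196) + 13, so N³ ≡ 13 (mod 25).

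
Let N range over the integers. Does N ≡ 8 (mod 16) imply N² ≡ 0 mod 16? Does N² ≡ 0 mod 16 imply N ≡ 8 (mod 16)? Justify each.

(⇒) holds; (⇐) fails.

(→) Suppose N ≡ 8 (mod 16). Write N = 16j + 8. Then (16j + 8)² = 256j² + 256j + 64 = 16(16j² + 16j + 4) + 0, so N² ≡ 0 (mod 16).

(←) This fails: take N = 0. Then 0² = 0 ≡ 0 (mod 16), yet 0 ≡ 0 (mod 16), not 8.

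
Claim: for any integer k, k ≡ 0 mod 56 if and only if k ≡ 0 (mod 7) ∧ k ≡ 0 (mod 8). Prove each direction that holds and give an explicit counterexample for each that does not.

Both directions hold.

(⟸) If k ≡ 0 (mod 7) and k ≡ 0 (mod 8), then by the Chinese remainder theorem k ≡ 0 (mod 56). This is exactly k ≡ 0 (mod 56).

(⟹) Suppose k ≡ 0 (mod 56); write k = 56j + 0. Since 7 ∣ 56, reducing mod 7 gives k ≡ 0 (mod 7); since 8 ∣ 56, reducing mod 8 gives k ≡ 0 (mod 8).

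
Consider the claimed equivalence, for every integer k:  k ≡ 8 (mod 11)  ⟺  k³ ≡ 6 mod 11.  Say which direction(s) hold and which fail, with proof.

Both directions hold; the statement is true.

[⇒] Suppose k ≡ 8 (mod 11). Write k = 11j + 8. Then (11j + 8)³ = 1331j³ + 2904j² + 2112j + 512 = 11(121j³ + 264j² + 192j + 46) + 6, so k³ ≡ 6 (mod 11).

[⇐] Conversely, suppose k³ ≡ 6 (mod 11). The only residue r in {0, …, 10} with r³ ≡ 6 (mod 11) is r = 8, so k ≡ 8 (mod 11).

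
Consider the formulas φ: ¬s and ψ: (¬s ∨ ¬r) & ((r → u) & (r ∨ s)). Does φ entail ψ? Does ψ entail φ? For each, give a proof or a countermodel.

Neither implication holds.

(→) This fails. Under u = F, s = F, r = F, the left side is true but the right side is false.

(←) This fails. Under u = F, s = T, r = F, the left side is false but the right side is true.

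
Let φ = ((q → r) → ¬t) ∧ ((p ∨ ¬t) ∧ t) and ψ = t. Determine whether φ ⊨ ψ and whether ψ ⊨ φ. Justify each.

(⟹) Assume the antecedent. If q is true, the antecedent forces (q = T, t = T, r = F, p = T), and t holds there. If q is false, the antecedent cannot hold. Either way t holds.

(⟸) This fails. Under q = F, t = T, r = F, p = F, the left side is false but the right side is true.

(⇒) holds; (⇐) fails.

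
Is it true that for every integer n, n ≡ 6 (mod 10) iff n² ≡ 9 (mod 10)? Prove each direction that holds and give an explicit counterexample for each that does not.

Neither direction holds.

(→) This fails: take n = 6. Then 6 ≡ 6 (mod 10), but 6² = 36 ≡ 6 (mod 10), not 9.

(←) This fails: take n = 3. Then 3² = 9 ≡ 9 (mod 10), yet 3 ≡ 3 (mod 10), not 6.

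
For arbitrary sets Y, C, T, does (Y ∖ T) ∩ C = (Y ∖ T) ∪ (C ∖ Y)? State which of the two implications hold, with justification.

(⊆) holds; (⊇) fails.

(⟹) Let x ∈ (Y ∖ T) ∩ C. Then x ∈ Y ∩ C and x ∉ T, from which x ∈ (Y ∖ T) ∪ (C ∖ Y).

(⟸) This inclusion fails. Take Y = {1}, C = ∅, T = ∅; then 1 ∈ (Y ∖ T) ∪ (C ∖ Y) but 1 ∉ (Y ∖ T) ∩ C.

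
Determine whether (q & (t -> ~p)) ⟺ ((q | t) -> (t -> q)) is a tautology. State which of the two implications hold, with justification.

Only the forward implication holds.

(→) Assume the antecedent. If p is true, the antecedent forces (p = T, q = T, t = F), and (q | t) -> (t -> q) holds there. If p is false, the antecedent forces (p = F, q = T, t = F) or (p = F, q = T, t = T), and (q | t) -> (t -> q) holds there. Either way (q | t) -> (t -> q) holds.

(←) This fails. Under p = F, q = F, t = F, the left side is false but the right side is true.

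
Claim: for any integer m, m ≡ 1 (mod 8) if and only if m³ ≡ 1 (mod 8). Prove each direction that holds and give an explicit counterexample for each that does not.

Both directions hold.

(→) Suppose m ≡ 1 (mod 8). Write m = 8j + 1. Then (8j + 1)³ = 512j³ + 192j² + 24j + 1 = 8(64j³ + 24j² + 3j) + 1, so m³ ≡ 1 (mod 8).

(←) Conversely, suppose m³ ≡ 1 (mod 8). The only residue r in {0, …, 7} with r³ ≡ 1 (mod 8) is r = 1, so m ≡ 1 (mod 8).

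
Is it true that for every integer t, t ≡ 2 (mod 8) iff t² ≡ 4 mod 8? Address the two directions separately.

(→) Suppose t ≡ 2 (mod 8). Write t = 8j + 2. Then (8j + 2)² = 64j² + 32j + 4 = 8(8j² + 4j) + 4, so t² ≡ 4 (mod 8).

(←) This fails: take t = 6. Then 6² = 36 ≡ 4 (mod 8), yet 6 ≡ 6 (mod 8), not 2.

(⇒) holds; (⇐) fails.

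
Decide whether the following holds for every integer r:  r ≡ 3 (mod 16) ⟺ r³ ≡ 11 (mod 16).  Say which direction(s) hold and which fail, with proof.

[⇒] Suppose r ≡ 3 (mod 16). Write r = 16j + 3. Then (16j + 3)³ = 4096j³ + 2304j² + 432j + 27 = 16(256j³ + 144j² + 27j + 1) + 11, so r³ ≡ 11 (mod 16).

[⇐] Conversely, suppose r³ ≡ 11 (mod 16). The only residue r in {0, …, 15} with r³ ≡ 11 (mod 16) is r = 3, so r ≡ 3 (mod 16).

Both implications hold.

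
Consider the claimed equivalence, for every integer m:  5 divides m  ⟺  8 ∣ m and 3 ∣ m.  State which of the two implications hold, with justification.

Neither implication holds.

Forward direction. This fails: take m = 5. Certainly 5 ∣ 5, but 8 ∤ 5.

Converse. This fails: take m = 24. Both 8 ∣ 24 and 3 ∣ 24, yet 24 is not a multiple of 5 (since 24 = 4·5 + 4), so 5 ∤ 24.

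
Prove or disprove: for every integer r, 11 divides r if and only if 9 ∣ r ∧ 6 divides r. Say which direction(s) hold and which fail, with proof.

(⟹) This fails: take r = 11. Certainly 11 ∣ 11, but 9 ∤ 11.

(⟸) This fails: take r = 18. Both 9 ∣ 18 and 6 ∣ 18, yet 18 is not a multiple of 11 (since 18 = 1·11 + 7), so 11 ∤ 18.

Both directions fail.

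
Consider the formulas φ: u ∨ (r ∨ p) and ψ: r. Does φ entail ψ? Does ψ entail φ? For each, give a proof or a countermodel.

(⇒) This fails. Under u = T, p = F, r = F, the left side is true but the right side is false.

(⇐) Assume the antecedent. If u is true, u ∨ (r ∨ p) reduces to true regardless of the other variables. If u is false, the antecedent forces (u = F, p = F, r = T) or (u = F, p = T, r = T), and u ∨ (r ∨ p) holds there. Either way u ∨ (r ∨ p) holds.

Not equivalent: only (⇐) holds.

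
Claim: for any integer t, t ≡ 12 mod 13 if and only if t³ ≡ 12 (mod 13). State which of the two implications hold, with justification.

The forward direction holds; the converse fails.

Forward direction. Suppose t ≡ 12 mod 13. Write t = 13j + 12. Then (13j + 12)³ = 2197j³ + 6084j² + 5616j + 1728 = 13(169j³ + 468j² + 432j + 132) + 12, so t³ ≡ 12 (mod 13).

Converse. This fails: take t = 4. Then 4³ = 64 ≡ 12 (mod 13), yet 4 ≡ 4 (mod 13), not 12.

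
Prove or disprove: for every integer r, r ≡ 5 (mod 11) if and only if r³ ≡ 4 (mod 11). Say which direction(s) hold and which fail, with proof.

(←) For the converse, argue contrapositively. If r ≢ 5 (mod 11), then r is congruent to one of 0, 1, 2, 3, 4, 6, 7, 8, 9, 10 modulo 11, and these give r³ ≡ 0, 1, 8, 5, 9, 7, 2, 6, 3, 10 respectively — never 4.

(→) Suppose r ≡ 5 (mod 11). Write r = 11j + 5. Then (11j + 5)³ = 1331j³ + 1815j² + 825j + 125 = 11(121j³ + 165j² + 75j + 11) + 4, so r³ ≡ 4 (mod 11).

Both directions hold.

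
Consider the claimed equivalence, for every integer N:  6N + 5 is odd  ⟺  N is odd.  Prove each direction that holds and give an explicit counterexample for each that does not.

[⇒] This fails: take N = 2. Then 6N + 5 = 17, which is odd, yet N = 2 is even, not odd.

[⇐] Suppose N is odd. Since 6 is even, 6N is even for every N, so 6N + 5 has the same parity as 5, which is odd. Hence 6N + 5 is odd.

Not equivalent: only (⇐) holds.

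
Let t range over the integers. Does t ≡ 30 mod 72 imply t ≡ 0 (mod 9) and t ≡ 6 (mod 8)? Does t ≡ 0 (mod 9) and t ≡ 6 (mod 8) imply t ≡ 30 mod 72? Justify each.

(⇒) fails and (⇐) fails.

[⇒] This fails: t = 30 gives 30 ≡ 30 (mod 72) but 30 ≡ 3 (mod 9), so the conjunction on the right does not hold.

[⇐] This fails: t = 54 satisfies both congruences on the right (54 ≡ 0 mod 9 and 54 ≡ 6 mod 8) yet 54 ≡ 54 (mod 72), not 30.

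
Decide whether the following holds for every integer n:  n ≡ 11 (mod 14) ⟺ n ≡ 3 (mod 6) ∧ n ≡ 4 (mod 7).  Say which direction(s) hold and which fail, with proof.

Only the reverse direction holds.

(⇒) This fails: n = 25 gives 25 ≡ 11 (mod 14) but 25 ≡ 1 (mod 6), so the conjunction on the right does not hold.

(⇐) Conversely, if n ≡ 3 (mod 6) and n ≡ 4 (mod 7), then by the Chinese remainder theorem n ≡ 39 (mod 42). Since 39 ≡ 11 (mod 14) and 14 ∣ 42, we get n ≡ 11 (mod 14).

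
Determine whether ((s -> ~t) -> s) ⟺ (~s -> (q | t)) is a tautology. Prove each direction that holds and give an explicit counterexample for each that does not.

Not equivalent: only (⇒) holds.

(⟹) Assume the antecedent. If s is true, ~s -> (q | t) reduces to true regardless of the other variables. If s is false, the antecedent cannot hold. Either way ~s -> (q | t) holds.

(⟸) This fails. Under s = F, q = T, t = F, the left side is false but the right side is true.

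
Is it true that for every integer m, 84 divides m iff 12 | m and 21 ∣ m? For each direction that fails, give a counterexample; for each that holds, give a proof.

Both directions hold.

[⇒] If 84 ∣ m, write m = 84q. Since 84 = 7·12, m = 12·(7q), so 12 ∣ m; and since 84 = 4·21, m = 21·(4q), so 21 ∣ m.

[⇐] Suppose 12 ∣ m and 21 ∣ m. Any common multiple of 12 and 21 is a multiple of their lcm; here lcm(12, 21) = 12·21/gcd(12, 21) = 252/3 = 84, so 84 ∣ m.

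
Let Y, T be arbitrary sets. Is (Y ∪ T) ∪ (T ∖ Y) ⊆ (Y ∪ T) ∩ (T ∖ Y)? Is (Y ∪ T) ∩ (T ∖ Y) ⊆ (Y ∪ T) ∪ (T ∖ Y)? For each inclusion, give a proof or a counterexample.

Only the reverse inclusion holds.

(⟹) This inclusion fails. Take Y = {1}, T = ∅; then 1 ∈ (Y ∪ T) ∪ (T ∖ Y) but 1 ∉ (Y ∪ T) ∩ (T ∖ Y).

(⟸) Let x ∈ (Y ∪ T) ∩ (T ∖ Y). Then x ∈ T and x ∉ Y, from which x ∈ (Y ∪ T) ∪ (T ∖ Y).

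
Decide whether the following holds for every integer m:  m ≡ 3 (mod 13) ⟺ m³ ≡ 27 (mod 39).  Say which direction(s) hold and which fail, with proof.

Forward direction. This fails: take m = 16. Then 16 ≡ 3 (mod 13), but 16³ = 4096 ≡ 1 (mod 39), not 27.

Converse. This fails: take m = 9. Then 9³ = 729 ≡ 27 (mod 39), yet 9 ≡ 9 (mod 13), not 3.

Both directions fail.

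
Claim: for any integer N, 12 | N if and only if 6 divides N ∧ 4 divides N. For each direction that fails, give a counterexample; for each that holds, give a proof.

(→) If 12 ∣ N, write N = 12q. Since 12 = 2·6, N = 6·(2q), so 6 ∣ N; and since 12 = 3·4, N = 4·(3q), so 4 ∣ N.

(←) Suppose 6 ∣ N and 4 ∣ N. Any common multiple of 6 and 4 is a multiple of their lcm; here lcm(6, 4) = 6·4/gcd(6, 4) = 24/2 = 12, so 12 ∣ N.

Both directions hold.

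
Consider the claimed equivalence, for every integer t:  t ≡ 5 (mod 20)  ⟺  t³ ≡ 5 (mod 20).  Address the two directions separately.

Equivalent; both directions hold.

[⇒] Suppose t ≡ 5 (mod 20). Write t = 20j + 5. Then (20j + 5)³ = 8000j³ + 6000j² + 1500j + 125 = 20(400j³ + 300j² + 75j + 6) + 5, so t³ ≡ 5 (mod 20).

[⇐] Conversely, suppose t³ ≡ 5 (mod 20). The only residue r in {0, …, 19} with r³ ≡ 5 (mod 20) is r = 5, so t ≡ 5 (mod 20).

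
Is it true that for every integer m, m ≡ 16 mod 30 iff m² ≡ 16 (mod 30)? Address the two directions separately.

[⇒] Suppose m ≡ 16 mod 30. Write m = 30j + 16. Then (30j + 16)² = 900j² + 960j + 256 = 30(30j² + 32j + 8) + 16, so m² ≡ 16 (mod 30).

[⇐] This fails: take m = 4. Then 4² = 16 ≡ 16 (mod 30), yet 4 ≡ 4 (mod 30), not 16.

Only the forward direction holds.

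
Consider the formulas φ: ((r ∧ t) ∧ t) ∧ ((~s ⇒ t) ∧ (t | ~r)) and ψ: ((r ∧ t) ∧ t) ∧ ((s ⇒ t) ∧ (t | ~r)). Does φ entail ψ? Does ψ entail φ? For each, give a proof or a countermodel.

Both implications hold.

[⇒] Assume the antecedent. If t is true, the antecedent forces (t = T, r = T, s = F) or (t = T, r = T, s = T), and the consequent holds there. If t is false, the antecedent cannot hold. Either way the consequent holds.

[⇐] Assume the antecedent. If t is true, the antecedent forces (t = T, r = T, s = F) or (t = T, r = T, s = T), and the consequent holds there. If t is false, the antecedent cannot hold. Either way the consequent holds.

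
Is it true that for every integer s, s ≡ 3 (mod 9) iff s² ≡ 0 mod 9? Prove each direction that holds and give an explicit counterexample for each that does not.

(⇒) holds; (⇐) fails.

(→) Suppose s ≡ 3 (mod 9). Write s = 9j + 3. Then (9j + 3)² = 81j² + 54j + 9 = 9(9j² + 6j + 1) + 0, so s² ≡ 0 (mod 9).

(←) This fails: take s = 0. Then 0² = 0 ≡ 0 (mod 9), yet 0 ≡ 0 (mod 9), not 3.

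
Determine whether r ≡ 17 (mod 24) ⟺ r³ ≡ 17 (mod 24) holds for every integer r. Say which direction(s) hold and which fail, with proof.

[⇒] Suppose r ≡ 17 (mod 24). Write r = 24j + 17. Then (24j + 17)³ = 13824j³ + 29376j² + 20808j + 4913 = 24(576j³ + 1224j² + 867j + 204) + 17, so r³ ≡ 17 (mod 24).

[⇐] Conversely, suppose r³ ≡ 17 (mod 24). The only residue r in {0, …, 23} with r³ ≡ 17 (mod 24) is r = 17, so r ≡ 17 (mod 24).

Both directions hold; the statement is true.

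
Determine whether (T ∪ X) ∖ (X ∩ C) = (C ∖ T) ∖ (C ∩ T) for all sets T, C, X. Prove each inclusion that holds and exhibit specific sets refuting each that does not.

(⊆) This inclusion fails. Take T = {1}, C = ∅, X = ∅; then 1 ∈ (T ∪ X) ∖ (X ∩ C) but 1 ∉ (C ∖ T) ∖ (C ∩ T).

(⊇) This inclusion fails. Take T = ∅, C = {1}, X = ∅; then 1 ∈ (C ∖ T) ∖ (C ∩ T) but 1 ∉ (T ∪ X) ∖ (X ∩ C).

Both inclusions fail.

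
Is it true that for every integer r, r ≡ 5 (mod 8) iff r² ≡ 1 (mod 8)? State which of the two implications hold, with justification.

(⇒) Suppose r ≡ 5 (mod 8). Write r = 8j + 5. Then (8j + 5)² = 64j² + 80j + 25 = 8(8j² + 10j + 3) + 1, so r² ≡ 1 (mod 8).

(⇐) This fails: take r = 1. Then 1² = 1 ≡ 1 (mod 8), yet 1 ≡ 1 (mod 8), not 5.

(⇒) holds; (⇐) fails.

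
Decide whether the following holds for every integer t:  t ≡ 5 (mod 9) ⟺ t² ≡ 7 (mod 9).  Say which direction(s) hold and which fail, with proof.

(⟸) This fails: take t = 4. Then 4² = 16 ≡ 7 (mod 9), yet 4 ≡ 4 (mod 9), not 5.

(⟹) Suppose t ≡ 5 (mod 9). Write t = 9j + 5. Then (9j + 5)² = 81j² + 90j + 25 = 9(9j² + 10j + 2) + 7, so t² ≡ 7 (mod 9).

(⇒) holds; (⇐) fails.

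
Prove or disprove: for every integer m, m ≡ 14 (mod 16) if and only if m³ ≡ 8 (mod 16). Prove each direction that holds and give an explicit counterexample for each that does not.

Not equivalent: only (⇒) holds.

(⟹) Suppose m ≡ 14 (mod 16). Write m = 16j + 14. Then (16j + 14)³ = 4096j³ + 10752j² + 9408j + 2744 = 16(256j³ + 672j² + 588j + 171) + 8, so m³ ≡ 8 (mod 16).

(⟸) This fails: take m = 2. Then 2³ = 8 ≡ 8 (mod 16), yet 2 ≡ 2 (mod 16), not 14.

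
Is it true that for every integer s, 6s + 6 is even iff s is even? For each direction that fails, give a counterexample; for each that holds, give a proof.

Forward direction. This fails: take s = 3. Then 6s + 6 = 24, which is even, yet s = 3 is odd, not even.

Converse. Suppose s is even. Since 6 is even, 6s is even for every s, so 6s + 6 has the same parity as 6, which is even. Hence 6s + 6 is even.

The forward direction fails; the converse holds.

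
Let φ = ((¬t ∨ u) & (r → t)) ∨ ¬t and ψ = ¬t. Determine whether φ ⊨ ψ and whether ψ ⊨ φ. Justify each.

Forward direction. This fails. Under t = T, u = T, r = F, the left side is true but the right side is false.

Converse. Assume the antecedent. If t is true, the antecedent cannot hold. If t is false, ((¬t ∨ u) & (r → t)) ∨ ¬t reduces to true regardless of the other variables. Either way ((¬t ∨ u) & (r → t)) ∨ ¬t holds.

Not equivalent: only (⇐) holds.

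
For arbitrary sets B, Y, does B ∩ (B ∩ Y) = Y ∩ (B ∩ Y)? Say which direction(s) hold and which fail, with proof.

(⟹) Let x ∈ B ∩ (B ∩ Y). Then x ∈ B ∩ Y, from which x ∈ Y ∩ (B ∩ Y).

(⟸) Let x ∈ Y ∩ (B ∩ Y). Then x ∈ B ∩ Y, from which x ∈ B ∩ (B ∩ Y).

The two sets are equal.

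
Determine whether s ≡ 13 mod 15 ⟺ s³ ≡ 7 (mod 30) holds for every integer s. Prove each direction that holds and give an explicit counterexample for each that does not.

Not equivalent: only (⇐) holds.

(⇒) This fails: take s = 28. Then 28 ≡ 13 (mod 15), but 28³ = 21952 ≡ 22 (mod 30), not 7.

(⇐) Conversely, the residues r modulo 30 with r³ ≡ 7 (mod 30) are exactly {13}, and each is ≡ 13 (mod 15).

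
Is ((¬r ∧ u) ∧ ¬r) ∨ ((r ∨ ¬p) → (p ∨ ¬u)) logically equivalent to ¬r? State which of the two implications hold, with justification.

Only the reverse direction holds.

(⟸) Assume the antecedent. If p is true, the consequent reduces to true regardless of the other variables. If p is false, the antecedent forces (p = F, u = F, r = F) or (p = F, u = T, r = F), and the consequent holds there. Either way the consequent holds.

(⟹) This fails. Under p = F, u = F, r = T, the left side is true but the right side is false.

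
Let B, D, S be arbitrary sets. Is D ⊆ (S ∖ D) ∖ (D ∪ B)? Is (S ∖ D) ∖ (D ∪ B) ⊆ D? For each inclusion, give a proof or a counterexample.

Both inclusions fail.

(⊆) This inclusion fails. Take B = ∅, D = {1}, S = ∅; then 1 ∈ D but 1 ∉ (S ∖ D) ∖ (D ∪ B).

(⊇) This inclusion fails. Take B = ∅, D = ∅, S = {1}; then 1 ∈ (S ∖ D) ∖ (D ∪ B) but 1 ∉ D.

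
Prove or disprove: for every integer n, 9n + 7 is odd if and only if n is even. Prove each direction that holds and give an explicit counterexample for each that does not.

(⇒) Suppose 9n + 7 is odd. Since 9 is odd, 9n and n have the same parity, so 9n + 7 ≡ n + 7 (mod 2). As 7 is odd, 9n + 7 is odd exactly when n is even. Thus n is even.

(⇐) Conversely, suppose n is even; write n = 2j. Then 9n + 7 = 9·(2j) + 7 = 2·9j + 7, which is odd.

Equivalent; both directions hold.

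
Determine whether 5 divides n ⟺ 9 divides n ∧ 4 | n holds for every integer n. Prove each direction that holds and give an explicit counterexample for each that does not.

Neither implication holds.

Forward direction. This fails: take n = 5. Certainly 5 ∣ 5, but 9 ∤ 5.

Converse. This fails: take n = 36. Both 9 ∣ 36 and 4 ∣ 36, yet 36 is not a multiple of 5 (since 36 = 7·5 + 1), so 5 ∤ 36.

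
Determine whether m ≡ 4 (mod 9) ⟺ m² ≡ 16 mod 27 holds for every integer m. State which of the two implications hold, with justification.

Neither implication holds.

[⇒] This fails: take m = 13. Then 13 ≡ 4 (mod 9), but 13² = 169 ≡ 7 (mod 27), not 16.

[⇐] This fails: take m = 23. Then 23² = 529 ≡ 16 (mod 27), yet 23 ≡ 5 (mod 9), not 4.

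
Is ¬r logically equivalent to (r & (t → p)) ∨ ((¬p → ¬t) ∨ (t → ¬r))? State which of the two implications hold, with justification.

(⇒) holds; (⇐) fails.

[⇒] Assume the antecedent. If t is true, the antecedent forces (t = T, r = F, p = F) or (t = T, r = F, p = T), and the consequent holds there. If t is false, the consequent reduces to true regardless of the other variables. Either way the consequent holds.

[⇐] This fails. Under t = F, r = T, p = F, the left side is false but the right side is true.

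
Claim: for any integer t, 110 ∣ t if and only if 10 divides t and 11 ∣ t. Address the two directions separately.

Equivalent; both directions hold.

(⟹) If 110 ∣ t, write t = 110q. Since 110 = 11·10, t = 10·(11q), so 10 ∣ t; and since 110 = 10·11, t = 11·(10q), so 11 ∣ t.

(⟸) Suppose 10 ∣ t and 11 ∣ t. Any common multiple of 10 and 11 is a multiple of their lcm; here gcd(10, 11) = 1, so lcm(10, 11) = 10·11 = 110, so 110 ∣ t.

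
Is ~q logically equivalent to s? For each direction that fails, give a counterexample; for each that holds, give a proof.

Neither implication holds.

(⟹) This fails. Under s = F, q = F, the left side is true but the right side is false.

(⟸) This fails. Under s = T, q = T, the left side is false but the right side is true.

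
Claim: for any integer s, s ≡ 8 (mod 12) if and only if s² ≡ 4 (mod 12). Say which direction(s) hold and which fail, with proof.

Only the forward implication holds.

Forward direction. Suppose s ≡ 8 (mod 12). Write s = 12j + 8. Then (12j + 8)² = 144j² + 192j + 64 = 12(12j² + 16j + 5) + 4, so s² ≡ 4 (mod 12).

Converse. This fails: take s = 2. Then 2² = 4 ≡ 4 (mod 12), yet 2 ≡ 2 (mod 12), not 8.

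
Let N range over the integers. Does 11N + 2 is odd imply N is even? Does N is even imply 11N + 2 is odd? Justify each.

(⟹) This fails: N = 5 gives 11N + 2 = 57, which is odd, but 5 is odd, not even.

(⟸) This also fails: N = 6 is even, but 11N + 2 = 68 is even, not odd.

Neither implication holds.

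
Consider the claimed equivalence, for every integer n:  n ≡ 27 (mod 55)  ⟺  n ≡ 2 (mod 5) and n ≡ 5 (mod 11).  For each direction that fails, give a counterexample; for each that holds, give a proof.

The biconditional holds.

(←) If n ≡ 2 (mod 5) and n ≡ 5 (mod 11), then by the Chinese remainder theorem n ≡ 27 (mod 55). This is exactly n ≡ 27 (mod 55).

(→) Suppose n ≡ 27 (mod 55); write n = 55j + 27. Since 5 ∣ 55, reducing mod 5 gives n ≡ 27 ≡ 2 (mod 5); since 11 ∣ 55, reducing mod 11 gives n ≡ 27 ≡ 5 (mod 11).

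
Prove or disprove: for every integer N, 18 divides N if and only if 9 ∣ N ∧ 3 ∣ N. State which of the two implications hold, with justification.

Forward direction. If 18 ∣ N, write N = 18q. Since 18 = 2·9, N = 9·(2q), so 9 ∣ N; and since 18 = 6·3, N = 3·(6q), so 3 ∣ N.

Converse. This fails: take N = 9. Both 9 ∣ 9 and 3 ∣ 9, yet 9 is not a multiple of 18 (since 9 = 0·18 + 9), so 18 ∤ 9.

The forward direction holds; the converse fails.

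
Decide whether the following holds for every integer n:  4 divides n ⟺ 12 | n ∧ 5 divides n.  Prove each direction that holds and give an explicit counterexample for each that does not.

(←) Suppose 12 ∣ n and 5 ∣ n. Any common multiple of 12 and 5 is a multiple of their lcm; here gcd(12, 5) = 1, so lcm(12, 5) = 12·5 = 60, so 60 ∣ n. Since 4 ∣ 60, it follows that 4 ∣ n.

(→) This fails: take n = 4. Certainly 4 ∣ 4, but 12 ∤ 4.

(⇒) fails; (⇐) holds.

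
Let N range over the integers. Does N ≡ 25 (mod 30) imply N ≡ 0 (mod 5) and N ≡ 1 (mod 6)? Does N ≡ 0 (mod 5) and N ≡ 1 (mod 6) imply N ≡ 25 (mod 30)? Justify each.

Converse. If N ≡ 0 (mod 5) and N ≡ 1 (mod 6), then by the Chinese remainder theorem N ≡ 25 (mod 30). This is exactly N ≡ 25 (mod 30).

Forward direction. Suppose N ≡ 25 (mod 30); write N = 30j + 25. Since 5 ∣ 30, reducing mod 5 gives N ≡ 25 ≡ 0 (mod 5); since 6 ∣ 30, reducing mod 6 gives N ≡ 25 ≡ 1 (mod 6).

Both directions hold.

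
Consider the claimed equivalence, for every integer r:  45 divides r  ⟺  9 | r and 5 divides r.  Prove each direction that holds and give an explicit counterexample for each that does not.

Both directions hold.

(⟹) If 45 ∣ r, write r = 45q. Since 45 = 5·9, r = 9·(5q), so 9 ∣ r; and since 45 = 9·5, r = 5·(9q), so 5 ∣ r.

(⟸) Suppose 9 ∣ r and 5 ∣ r. Any common multiple of 9 and 5 is a multiple of their lcm; here gcd(9, 5) = 1, so lcm(9, 5) = 9·5 = 45, so 45 ∣ r.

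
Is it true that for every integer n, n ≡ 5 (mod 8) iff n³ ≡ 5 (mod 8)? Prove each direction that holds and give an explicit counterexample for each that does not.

(⇒) Suppose n ≡ 5 (mod 8). Write n = 8j + 5. Then (8j + 5)³ = 512j³ + 960j² + 600j + 125 = 8(64j³ + 120j² + 75j + 15) + 5, so n³ ≡ 5 (mod 8).

(⇐) For the converse, argue contrapositively. If n ≢ 5 (mod 8), then n is congruent to one of 0, 1, 2, 3, 4, 6, 7 modulo 8, and these give n³ ≡ 0, 1, 0, 3, 0, 0, 7 respectively — never 5.

The biconditional holds.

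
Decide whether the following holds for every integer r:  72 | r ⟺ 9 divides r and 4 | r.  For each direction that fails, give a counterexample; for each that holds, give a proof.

(⇒) holds; (⇐) fails.

(→) If 72 ∣ r, write r = 72q. Since 72 = 8·9, r = 9·(8q), so 9 ∣ r; and since 72 = 18·4, r = 4·(18q), so 4 ∣ r.

(←) This fails: take r = 36. Both 9 ∣ 36 and 4 ∣ 36, yet 36 is not a multiple of 72 (since 36 = 0·72 + 36), so 72 ∤ 36.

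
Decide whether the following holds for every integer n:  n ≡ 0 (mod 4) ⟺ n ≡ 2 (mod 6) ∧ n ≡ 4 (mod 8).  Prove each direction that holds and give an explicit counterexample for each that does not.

(←) If n ≡ 2 (mod 6) and n ≡ 4 (mod 8), then by the Chinese remainder theorem n ≡ 20 (mod 24). Since 20 ≡ 0 (mod 4) and 4 ∣ 24, we get n ≡ 0 (mod 4).

(→) This fails: n = 0 gives 0 ≡ 0 (mod 4) but 0 ≡ 0 (mod 6), so the conjunction on the right does not hold.

Only the converse holds.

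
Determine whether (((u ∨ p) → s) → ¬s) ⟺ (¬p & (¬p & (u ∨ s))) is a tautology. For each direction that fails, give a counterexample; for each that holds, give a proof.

Neither direction holds.

[⇒] This fails. Under s = F, u = F, p = F, the left side is true but the right side is false.

[⇐] This fails. Under s = T, u = F, p = F, the left side is false but the right side is true.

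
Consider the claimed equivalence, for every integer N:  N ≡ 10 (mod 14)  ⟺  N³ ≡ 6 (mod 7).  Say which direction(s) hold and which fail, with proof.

(→) Suppose N ≡ 10 (mod 14). Then N³ ≡ 10³ = 1000 (mod 14), and since 7 ∣ 14, also N³ ≡ 6 (mod 7).

(←) This fails: take N = 3. Then 3³ = 27 ≡ 6 (mod 7), yet 3 ≡ 3 (mod 14), not 10.

Only the forward implication holds.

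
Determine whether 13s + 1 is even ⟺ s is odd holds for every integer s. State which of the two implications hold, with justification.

Equivalent; both directions hold.

(⟸) Suppose s is odd; write s = 2j + 1. Then 13s + 1 = 13·(2j + 1) + 1 = 2·13j + 14, which is even.

(⟹) Suppose 13s + 1 is even. Since 13 is odd, 13s and s have the same parity, so 13s + 1 ≡ s + 1 (mod 2). As 1 is odd, 13s + 1 is even exactly when s is odd. Thus s is odd.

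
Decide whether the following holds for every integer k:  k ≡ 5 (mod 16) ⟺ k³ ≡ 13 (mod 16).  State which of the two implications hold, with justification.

(→) Suppose k ≡ 5 (mod 16). Write k = 16j + 5. Then (16j + 5)³ = 4096j³ + 3840j² + 1200j + 125 = 16(256j³ + 240j² + 75j + 7) + 13, so k³ ≡ 13 (mod 16).

(←) Conversely, suppose k³ ≡ 13 (mod 16). The only residue r in {0, …, 15} with r³ ≡ 13 (mod 16) is r = 5, so k ≡ 5 (mod 16).

Both directions hold; the statement is true.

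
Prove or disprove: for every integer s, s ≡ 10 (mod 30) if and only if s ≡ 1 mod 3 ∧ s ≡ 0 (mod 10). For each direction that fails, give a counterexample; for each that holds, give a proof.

Both directions hold; the statement is true.

[⇐] If s ≡ 1 (mod 3) and s ≡ 0 (mod 10), then by the Chinese remainder theorem s ≡ 10 (mod 30). This is exactly s ≡ 10 (mod 30).

[⇒] Suppose s ≡ 10 (mod 30); write s = 30j + 10. Since 3 ∣ 30, reducing mod 3 gives s ≡ 10 ≡ 1 (mod 3); since 10 ∣ 30, reducing mod 10 gives s ≡ 10 ≡ 0 (mod 10).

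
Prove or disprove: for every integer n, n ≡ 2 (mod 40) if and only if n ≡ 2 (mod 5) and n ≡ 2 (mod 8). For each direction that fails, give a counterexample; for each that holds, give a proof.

The biconditional holds.

(⟸) If n ≡ 2 (mod 5) and n ≡ 2 (mod 8), then by the Chinese remainder theorem n ≡ 2 (mod 40). This is exactly n ≡ 2 (mod 40).

(⟹) Suppose n ≡ 2 (mod 40); write n = 40j + 2. Since 5 ∣ 40, reducing mod 5 gives n ≡ 2 (mod 5); since 8 ∣ 40, reducing mod 8 gives n ≡ 2 (mod 8).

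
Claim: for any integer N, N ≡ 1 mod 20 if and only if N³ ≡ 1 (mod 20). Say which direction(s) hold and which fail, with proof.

(⟹) Suppose N ≡ 1 mod 20. Write N = 20j + 1. Then (20j + 1)³ = 8000j³ + 1200j² + 60j + 1 = 20(400j³ + 60j² + 3j) + 1, so N³ ≡ 1 (mod 20).

(⟸) Conversely, suppose N³ ≡ 1 (mod 20). The only residue r in {0, …, 19} with r³ ≡ 1 (mod 20) is r = 1, so N ≡ 1 (mod 20).

Equivalent; both directions hold.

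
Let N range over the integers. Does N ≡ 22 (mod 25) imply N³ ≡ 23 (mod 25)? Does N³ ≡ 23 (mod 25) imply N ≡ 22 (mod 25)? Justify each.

(⟹) Suppose N ≡ 22 (mod 25). Write N = 25j + 22. Then (25j + 22)³ = 15625j³ + 41250j² + 36300j + 10648 = 25(625j³ + 1650j² + 1452j + 425) + 23, so N³ ≡ 23 (mod 25).

(⟸) Conversely, suppose N³ ≡ 23 (mod 25). The only residue r in {0, …, 24} with r³ ≡ 23 (mod 25) is r = 22, so N ≡ 22 (mod 25).

Both directions hold.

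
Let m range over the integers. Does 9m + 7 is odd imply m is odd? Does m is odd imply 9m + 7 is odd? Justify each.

Both directions fail.

(⇒) This fails: m = 2 gives 9m + 7 = 25, which is odd, but 2 is even, not odd.

(⇐) This also fails: m = 5 is odd, but 9m + 7 = 52 is even, not odd.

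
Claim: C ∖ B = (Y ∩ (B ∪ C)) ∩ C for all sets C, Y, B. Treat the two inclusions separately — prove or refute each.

Neither inclusion holds.

(⟹) This inclusion fails. Take C = {1}, Y = ∅, B = ∅; then 1 ∈ C ∖ B but 1 ∉ (Y ∩ (B ∪ C)) ∩ C.

(⟸) This inclusion fails. Take C = {1}, Y = {1}, B = {1}; then 1 ∈ (Y ∩ (B ∪ C)) ∩ C but 1 ∉ C ∖ B.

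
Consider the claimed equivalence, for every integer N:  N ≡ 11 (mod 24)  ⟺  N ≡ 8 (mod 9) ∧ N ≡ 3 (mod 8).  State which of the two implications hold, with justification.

(⇒) This fails: N = 11 gives 11 ≡ 11 (mod 24) but 11 ≡ 2 (mod 9), so the conjunction on the right does not hold.

(⇐) Conversely, if N ≡ 8 (mod 9) and N ≡ 3 (mod 8), then by the Chinese remainder theorem N ≡ 35 (mod 72). Since 35 ≡ 11 (mod 24) and 24 ∣ 72, we get N ≡ 11 (mod 24).

Only the converse holds.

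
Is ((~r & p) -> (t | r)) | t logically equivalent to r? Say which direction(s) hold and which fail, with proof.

[⇒] This fails. Under r = F, t = F, p = F, the left side is true but the right side is false.

[⇐] Assume the antecedent. If r is true, ((~r & p) -> (t | r)) | t reduces to true regardless of the other variables. If r is false, the antecedent cannot hold. Either way ((~r & p) -> (t | r)) | t holds.

Only the converse holds.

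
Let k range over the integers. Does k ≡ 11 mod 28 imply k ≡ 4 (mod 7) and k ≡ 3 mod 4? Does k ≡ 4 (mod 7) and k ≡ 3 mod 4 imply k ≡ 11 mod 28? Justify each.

Converse. If k ≡ 4 (mod 7) and k ≡ 3 (mod 4), then by the Chinese remainder theorem k ≡ 11 (mod 28). This is exactly k ≡ 11 (mod 28).

Forward direction. Suppose k ≡ 11 (mod 28); write k = 28j + 11. Since 7 ∣ 28, reducing mod 7 gives k ≡ 11 ≡ 4 (mod 7); since 4 ∣ 28, reducing mod 4 gives k ≡ 11 ≡ 3 (mod 4).

Both implications hold.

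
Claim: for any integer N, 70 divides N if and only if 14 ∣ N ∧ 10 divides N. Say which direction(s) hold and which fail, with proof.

Both implications hold.

[⇒] If 70 ∣ N, write N = 70q. Since 70 = 5·14, N = 14·(5q), so 14 ∣ N; and since 70 = 7·10, N = 10·(7q), so 10 ∣ N.

[⇐] Suppose 14 ∣ N and 10 ∣ N. Any common multiple of 14 and 10 is a multiple of their lcm; here lcm(14, 10) = 14·10/gcd(14, 10) = 140/2 = 70, so 70 ∣ N.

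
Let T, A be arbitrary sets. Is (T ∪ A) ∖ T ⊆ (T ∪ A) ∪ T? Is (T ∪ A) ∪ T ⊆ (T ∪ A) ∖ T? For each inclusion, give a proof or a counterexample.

The sets are not equal: only the forward inclusion holds.

(⟹) Let x ∈ (T ∪ A) ∖ T. Then x ∈ A and x ∉ T, from which x ∈ (T ∪ A) ∪ T.

(⟸) This inclusion fails. Take T = {1}, A = ∅; then 1 ∈ (T ∪ A) ∪ T but 1 ∉ (T ∪ A) ∖ T.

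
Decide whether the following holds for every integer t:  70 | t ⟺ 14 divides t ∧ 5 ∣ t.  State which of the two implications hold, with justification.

(→) If 70 ∣ t, write t = 70q. Since 70 = 5·14, t = 14·(5q), so 14 ∣ t; and since 70 = 14·5, t = 5·(14q), so 5 ∣ t.

(←) Suppose 14 ∣ t and 5 ∣ t. Any common multiple of 14 and 5 is a multiple of their lcm; here gcd(14, 5) = 1, so lcm(14, 5) = 14·5 = 70, so 70 ∣ t.

Both implications hold.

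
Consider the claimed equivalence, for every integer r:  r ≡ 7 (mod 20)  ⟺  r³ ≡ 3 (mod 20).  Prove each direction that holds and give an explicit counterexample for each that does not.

Both directions hold.

(⇒) Suppose r ≡ 7 (mod 20). Write r = 20j + 7. Then (20j + 7)³ = 8000j³ + 8400j² + 2940j + 343 = 20(400j³ + 420j² + 147j + 17) + 3, so r³ ≡ 3 (mod 20).

(⇐) Conversely, suppose r³ ≡ 3 (mod 20). The only residue r in {0, …, 19} with r³ ≡ 3 (mod 20) is r = 7, so r ≡ 7 (mod 20).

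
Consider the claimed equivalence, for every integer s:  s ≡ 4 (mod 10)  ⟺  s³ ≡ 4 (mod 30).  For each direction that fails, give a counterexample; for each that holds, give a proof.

(→) This fails: take s = 14. Then 14 ≡ 4 (mod 10), but 14³ = 2744 ≡ 14 (mod 30), not 4.

(←) Conversely, the residues r modulo 30 with r³ ≡ 4 (mod 30) are exactly {4}, and each is ≡ 4 (mod 10).

(⇒) fails; (⇐) holds.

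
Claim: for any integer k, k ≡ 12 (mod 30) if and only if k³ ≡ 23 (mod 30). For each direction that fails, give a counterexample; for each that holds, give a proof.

Forward direction. This fails: take k = 12. Then 12 ≡ 12 (mod 30), but 12³ = 1728 ≡ 18 (mod 30), not 23.

Converse. This fails: take k = 17. Then 17³ = 4913 ≡ 23 (mod 30), yet 17 ≡ 17 (mod 30), not 12.

(⇒) fails and (⇐) fails.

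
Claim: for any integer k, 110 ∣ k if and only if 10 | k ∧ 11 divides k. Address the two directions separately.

(→) If 110 ∣ k, write k = 110q. Since 110 = 11·10, k = 10·(11q), so 10 ∣ k; and since 110 = 10·11, k = 11·(10q), so 11 ∣ k.

(←) Suppose 10 ∣ k and 11 ∣ k. Any common multiple of 10 and 11 is a multiple of their lcm; here gcd(10, 11) = 1, so lcm(10, 11) = 10·11 = 110, so 110 ∣ k.

Both directions hold; the statement is true.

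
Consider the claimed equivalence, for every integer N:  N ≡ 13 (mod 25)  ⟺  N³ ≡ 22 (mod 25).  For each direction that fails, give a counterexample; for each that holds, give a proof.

[⇐] Suppose N³ ≡ 22 (mod 25). The only residue r in {0, …, 24} with r³ ≡ 22 (mod 25) is r = 13, so N ≡ 13 (mod 25).

[⇒] Suppose N ≡ 13 (mod 25). Write N = 25j + 13. Then (25j + 13)³ = 15625j³ + 24375j² + 12675j + 2197 = 25(625j³ + 975j² + 507j + 87) + 22, so N³ ≡ 22 (mod 25).

Equivalent; both directions hold.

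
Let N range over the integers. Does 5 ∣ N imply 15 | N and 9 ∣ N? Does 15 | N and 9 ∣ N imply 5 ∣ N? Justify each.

(⟹) This fails: take N = 5. Certainly 5 ∣ 5, but 15 ∤ 5.

(⟸) Suppose 15 ∣ N and 9 ∣ N. Any common multiple of 15 and 9 is a multiple of their lcm; here lcm(15, 9) = 15·9/gcd(15, 9) = 135/3 = 45, so 45 ∣ N. Since 5 ∣ 45, it follows that 5 ∣ N.

(⇒) fails; (⇐) holds.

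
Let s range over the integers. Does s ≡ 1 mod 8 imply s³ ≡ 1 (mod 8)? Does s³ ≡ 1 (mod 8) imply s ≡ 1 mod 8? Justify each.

(→) Suppose s ≡ 1 mod 8. Write s = 8j + 1. Then (8j + 1)³ = 512j³ + 192j² + 24j + 1 = 8(64j³ + 24j² + 3j) + 1, so s³ ≡ 1 (mod 8).

(←) Conversely, suppose s³ ≡ 1 (mod 8). The only residue r in {0, …, 7} with r³ ≡ 1 (mod 8) is r = 1, so s ≡ 1 (mod 8).

The biconditional holds.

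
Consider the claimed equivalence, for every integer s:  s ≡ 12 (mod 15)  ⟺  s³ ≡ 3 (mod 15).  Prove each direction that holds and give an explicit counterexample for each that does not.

The biconditional holds.

(⇒) Suppose s ≡ 12 (mod 15). Write s = 15j + 12. Then (15j + 12)³ = 3375j³ + 8100j² + 6480j + 1728 = 15(225j³ + 540j² + 432j + 115) + 3, so s³ ≡ 3 (mod 15).

(⇐) Conversely, suppose s³ ≡ 3 (mod 15). The only residue r in {0, …, 14} with r³ ≡ 3 (mod 15) is r = 12, so s ≡ 12 (mod 15).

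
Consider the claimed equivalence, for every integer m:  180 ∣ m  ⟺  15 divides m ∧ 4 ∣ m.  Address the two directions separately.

Not equivalent: only (⇒) holds.

(→) If 180 ∣ m, write m = 180q. Since 180 = 12·15, m = 15·(12q), so 15 ∣ m; and since 180 = 45·4, m = 4·(45q), so 4 ∣ m.

(←) This fails: take m = 60. Both 15 ∣ 60 and 4 ∣ 60, yet 60 is not a multiple of 180 (since 60 = 0·180 + 60), so 180 ∤ 60.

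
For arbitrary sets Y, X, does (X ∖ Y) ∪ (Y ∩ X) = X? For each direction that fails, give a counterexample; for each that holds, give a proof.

Forward inclusion. Let x ∈ (X ∖ Y) ∪ (Y ∩ X). Then either x ∈ X and x ∉ Y; or x ∈ Y ∩ X. In each case x ∈ X, so (X ∖ Y) ∪ (Y ∩ X) ⊆ X.

Reverse inclusion. Let x ∈ X. Then either x ∈ X and x ∉ Y; or x ∈ Y ∩ X. In each case x ∈ (X ∖ Y) ∪ (Y ∩ X), so X ⊆ (X ∖ Y) ∪ (Y ∩ X).

Both inclusions hold; the sets are equal.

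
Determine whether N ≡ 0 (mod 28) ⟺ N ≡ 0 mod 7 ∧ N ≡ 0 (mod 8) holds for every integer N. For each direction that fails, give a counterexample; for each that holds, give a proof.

Only the reverse direction holds.

(⇒) This fails: N = 28 gives 28 ≡ 0 (mod 28) but 28 ≡ 4 (mod 8), so the conjunction on the right does not hold.

(⇐) Conversely, if N ≡ 0 (mod 7) and N ≡ 0 (mod 8), then by the Chinese remainder theorem N ≡ 0 (mod 56). Since 0 ≡ 0 (mod 28) and 28 ∣ 56, we get N ≡ 0 (mod 28).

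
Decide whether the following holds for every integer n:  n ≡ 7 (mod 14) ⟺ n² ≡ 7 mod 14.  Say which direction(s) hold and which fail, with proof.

Both implications hold.

(⇒) Suppose n ≡ 7 (mod 14). Write n = 14j + 7. Then (14j + 7)² = 196j² + 196j + 49 = 14(14j² + 14j + 3) + 7, so n² ≡ 7 (mod 14).

(⇐) Conversely, suppose n² ≡ 7 (mod 14). The only residue r in {0, …, 13} with r² ≡ 7 (mod 14) is r = 7, so n ≡ 7 (mod 14).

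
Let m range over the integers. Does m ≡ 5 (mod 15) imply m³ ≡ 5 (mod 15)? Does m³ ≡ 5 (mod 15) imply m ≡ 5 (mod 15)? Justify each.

[⇒] Suppose m ≡ 5 (mod 15). Write m = 15j + 5. Then (15j + 5)³ = 3375j³ + 3375j² + 1125j + 125 = 15(225j³ + 225j² + 75j + 8) + 5, so m³ ≡ 5 (mod 15).

[⇐] Conversely, suppose m³ ≡ 5 (mod 15). The only residue r in {0, …, 14} with r³ ≡ 5 (mod 15) is r = 5, so m ≡ 5 (mod 15).

Equivalent; both directions hold.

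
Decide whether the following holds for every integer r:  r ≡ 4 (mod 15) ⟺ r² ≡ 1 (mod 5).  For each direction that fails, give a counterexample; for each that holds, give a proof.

Not equivalent: only (⇒) holds.

(→) Suppose r ≡ 4 (mod 15). Then r² ≡ 4² = 16 (mod 15), and since 5 ∣ 15, also r² ≡ 1 (mod 5).

(←) This fails: take r = 1. Then 1² = 1 ≡ 1 (mod 5), yet 1 ≡ 1 (mod 15), not 4.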